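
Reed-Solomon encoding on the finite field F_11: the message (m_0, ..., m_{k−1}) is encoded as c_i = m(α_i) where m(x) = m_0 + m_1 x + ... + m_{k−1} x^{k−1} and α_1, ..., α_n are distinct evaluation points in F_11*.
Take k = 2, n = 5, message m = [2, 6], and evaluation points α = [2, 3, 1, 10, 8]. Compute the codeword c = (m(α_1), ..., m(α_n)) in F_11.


c = [3, 9, 8, 7, 6]

Message polynomial: m(x) = 2 + 6·x (mod 11).
For each evaluation point α_i, compute m(α_i) mod 11:
  α_1 = 2: Horner steps 6 → 3, so m(2) = 3.
  α_2 = 3: Horner steps 6 → 9, so m(3) = 9.
  α_3 = 1: Horner steps 6 → 8, so m(1) = 8.
  α_4 = 10: Horner steps 6 → 7, so m(10) = 7.
  α_5 = 8: Horner steps 6 → 6, so m(8) = 6.
Codeword c = [3, 9, 8, 7, 6] ∈ F_11^5.


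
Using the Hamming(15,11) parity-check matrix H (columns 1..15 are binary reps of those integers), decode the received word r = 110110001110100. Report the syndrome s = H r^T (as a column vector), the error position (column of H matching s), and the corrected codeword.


s = (0, 1, 1, 1)^T, error position = 7, corrected codeword c = 110110101110100

Compute s = H r^T mod 2 one row at a time:
  s_1 = 0 + 1 + 1 + 1 + 0 + 1 + 0 + 0 = 4 ≡ 0 (mod 2).
  s_2 = 1 + 1 + 0 + 0 + 0 + 1 + 0 + 0 = 3 ≡ 1 (mod 2).
  s_3 = 1 + 0 + 0 + 0 + 1 + 1 + 0 + 0 = 3 ≡ 1 (mod 2).
  s_4 = 1 + 0 + 1 + 0 + 1 + 1 + 1 + 0 = 5 ≡ 1 (mod 2).
s = (0, 1, 1, 1)^T — this equals column 7 of H (binary 0111), so error is at position 7.
Correct: flip bit 7 of r = 110110001110100 to get c = 110110101110100.


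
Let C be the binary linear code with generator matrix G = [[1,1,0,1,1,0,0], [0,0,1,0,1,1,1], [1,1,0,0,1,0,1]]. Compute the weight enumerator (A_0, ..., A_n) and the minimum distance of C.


Weight distribution: A_0 = 1, A_2 = 1, A_4 = 5, A_6 = 1. Minimum distance d = 2.

Enumerate all 2^3 = 8 messages m ∈ F_2^3.
For each, compute codeword c = mG in F_2^7, then tally its weight.
  m = 000 → c = 0000000, weight = 0.
  m = 100 → c = 1101100, weight = 4.
  m = 010 → c = 0010111, weight = 4.
  m = 110 → c = 1111011, weight = 6.
  m = 001 → c = 1100101, weight = 4.
  m = 101 → c = 0001001, weight = 2.
  m = 011 → c = 1110010, weight = 4.
  m = 111 → c = 0011110, weight = 4.
Tally weights:
  weight 0: 1 codewords.
  weight 2: 1 codewords.
  weight 4: 5 codewords.
  weight 6: 1 codewords.
Minimum distance d = smallest w > 0 with A_w > 0 = 2.
Sanity: Σ A_w = 8 = 2^3 = 8 ✓.


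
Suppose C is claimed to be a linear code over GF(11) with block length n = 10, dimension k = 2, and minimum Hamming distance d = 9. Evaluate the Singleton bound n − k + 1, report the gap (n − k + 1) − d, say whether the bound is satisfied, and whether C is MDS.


Singleton RHS = n − k + 1 = 9, slack = 0, bound satisfied, MDS.

Singleton bound: d ≤ n − k + 1.
Here n = 10, k = 2, so n − k + 1 = 9.
Given d = 9, check d ≤ 9: YES.
Slack = (n − k + 1) − d = 0.
The code is MDS (slack = 0).
Description: the claimed parameters are [10, 2, 9]_11; such a code would be MDS (meets Singleton bound).


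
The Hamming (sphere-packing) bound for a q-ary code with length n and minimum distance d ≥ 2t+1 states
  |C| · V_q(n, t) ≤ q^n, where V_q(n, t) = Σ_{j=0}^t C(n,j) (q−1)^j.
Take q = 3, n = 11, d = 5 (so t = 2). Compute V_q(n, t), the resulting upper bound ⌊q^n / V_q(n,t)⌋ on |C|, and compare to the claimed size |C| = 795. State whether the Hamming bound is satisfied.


V_q(n, t) = 243, q^n = 177147, Hamming bound = 729, |C| = 795 > bound (violated).

Step 1: Compute V_q(n, t) = Σ_{j=0}^2 C(n, j) (q−1)^j.
  j = 0: C(11,0)·(2)^0 = 1·1 = 1.
  j = 1: C(11,1)·(2)^1 = 11·2 = 22.
  j = 2: C(11,2)·(2)^2 = 55·4 = 220.
  V_q(n, t) = 1 + 22 + 220 = 243.
Step 2: q^n = 3^11 = 177147.
Step 3: Hamming bound ⌊q^n / V_q(n,t)⌋ = ⌊177147/243⌋ = 729.
Step 4: Compare |C| = 795 to 729: violated.
The claimed |C| lies above the Hamming bound, so no 3-ary code of length 11 with d ≥ 5 can have 795 codewords.


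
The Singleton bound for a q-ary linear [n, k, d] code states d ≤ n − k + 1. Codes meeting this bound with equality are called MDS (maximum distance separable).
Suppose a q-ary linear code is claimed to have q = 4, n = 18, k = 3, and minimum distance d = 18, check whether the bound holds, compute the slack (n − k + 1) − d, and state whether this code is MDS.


Singleton RHS = n − k + 1 = 16, slack = -2, bound violated (no such code; not MDS).

Singleton bound: d ≤ n − k + 1.
Here n = 18, k = 3, so n − k + 1 = 16.
Given d = 18, check d ≤ 16: NO.
Slack = (n − k + 1) − d = -2.
The slack is negative: d = 18 exceeds n − k + 1 = 16 by 2, so the Singleton bound is violated and no linear [18, 3, 18]_4 code can exist. In particular it is not MDS (MDS requires d = n − k + 1 exactly).
Description: the claimed parameters are [18, 3, 18]_4; such a code would be impossible (violates the Singleton bound).


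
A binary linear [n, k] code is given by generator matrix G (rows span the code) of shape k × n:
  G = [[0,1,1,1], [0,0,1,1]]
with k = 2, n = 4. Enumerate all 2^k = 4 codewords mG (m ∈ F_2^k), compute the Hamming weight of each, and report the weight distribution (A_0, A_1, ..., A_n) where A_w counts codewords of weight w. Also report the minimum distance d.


Weight distribution: A_0 = 1, A_1 = 1, A_2 = 1, A_3 = 1. Minimum distance d = 1.

Enumerate all 2^2 = 4 messages m ∈ F_2^2.
For each, compute codeword c = mG in F_2^4, then tally its weight.
  m = 00 → c = 0000, weight = 0.
  m = 10 → c = 0111, weight = 3.
  m = 01 → c = 0011, weight = 2.
  m = 11 → c = 0100, weight = 1.
Tally weights:
  weight 0: 1 codewords.
  weight 1: 1 codewords.
  weight 2: 1 codewords.
  weight 3: 1 codewords.
Minimum distance d = smallest w > 0 with A_w > 0 = 1.
Sanity: Σ A_w = 4 = 2^2 = 4 ✓.


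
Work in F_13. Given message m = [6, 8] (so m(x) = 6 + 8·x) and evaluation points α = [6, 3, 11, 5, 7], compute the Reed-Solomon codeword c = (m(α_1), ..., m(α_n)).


c = [2, 4, 3, 7, 10]

Message polynomial: m(x) = 6 + 8·x (mod 13).
For each evaluation point α_i, compute m(α_i) mod 13:
  α_1 = 6: Horner steps 8 → 2, so m(6) = 2.
  α_2 = 3: Horner steps 8 → 4, so m(3) = 4.
  α_3 = 11: Horner steps 8 → 3, so m(11) = 3.
  α_4 = 5: Horner steps 8 → 7, so m(5) = 7.
  α_5 = 7: Horner steps 8 → 10, so m(7) = 10.
Codeword c = [2, 4, 3, 7, 10] ∈ F_13^5.


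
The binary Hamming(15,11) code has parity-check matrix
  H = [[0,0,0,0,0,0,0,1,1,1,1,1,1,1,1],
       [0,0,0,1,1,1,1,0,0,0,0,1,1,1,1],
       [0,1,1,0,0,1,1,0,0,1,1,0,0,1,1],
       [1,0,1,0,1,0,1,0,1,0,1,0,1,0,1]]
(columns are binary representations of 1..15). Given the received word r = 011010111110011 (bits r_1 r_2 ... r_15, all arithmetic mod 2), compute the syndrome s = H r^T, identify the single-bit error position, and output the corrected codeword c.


s = (0, 0, 1, 0)^T, error position = 2, corrected codeword c = 001010111110011

Compute s = H r^T mod 2 one row at a time:
  s_1 = 1 + 1 + 1 + 1 + 0 + 0 + 1 + 1 = 6 ≡ 0 (mod 2).
  s_2 = 0 + 1 + 0 + 1 + 0 + 0 + 1 + 1 = 4 ≡ 0 (mod 2).
  s_3 = 1 + 1 + 0 + 1 + 1 + 1 + 1 + 1 = 7 ≡ 1 (mod 2).
  s_4 = 0 + 1 + 1 + 1 + 1 + 1 + 0 + 1 = 6 ≡ 0 (mod 2).
s = (0, 0, 1, 0)^T — this equals column 2 of H (binary 0010), so error is at position 2.
Correct: flip bit 2 of r = 011010111110011 to get c = 001010111110011.


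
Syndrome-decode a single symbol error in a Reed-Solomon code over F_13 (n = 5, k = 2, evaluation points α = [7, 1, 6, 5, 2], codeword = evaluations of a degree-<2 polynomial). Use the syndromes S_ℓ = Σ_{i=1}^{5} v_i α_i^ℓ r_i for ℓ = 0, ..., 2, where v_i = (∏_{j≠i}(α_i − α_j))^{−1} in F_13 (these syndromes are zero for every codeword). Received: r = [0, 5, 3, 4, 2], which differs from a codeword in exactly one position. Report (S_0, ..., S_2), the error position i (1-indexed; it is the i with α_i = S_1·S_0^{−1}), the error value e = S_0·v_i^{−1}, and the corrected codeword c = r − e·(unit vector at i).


S = (1, 5, 12), error at position 4, error magnitude e = 11, c = [0, 5, 3, 6, 2].

Step 1: column multipliers v_i = (∏_{j≠i}(α_i − α_j))^{−1} mod 13.
  i = 1 (α = 7): (7−1)(7−6)(7−5)(7−2) = 6·1·2·5 = 60 ≡ 8, so v_1 = 8^{−1} = 5 (mod 13).
  i = 2 (α = 1): (1−7)(1−6)(1−5)(1−2) = (−6)·(−5)·(−4)·(−1) = 120 ≡ 3, so v_2 = 3^{−1} = 9 (mod 13).
  i = 3 (α = 6): (6−7)(6−1)(6−5)(6−2) = (−1)·5·1·4 = −20 ≡ 6, so v_3 = 6^{−1} = 11 (mod 13).
  i = 4 (α = 5): (5−7)(5−1)(5−6)(5−2) = (−2)·4·(−1)·3 = 24 ≡ 11, so v_4 = 11^{−1} = 6 (mod 13).
  i = 5 (α = 2): (2−7)(2−1)(2−6)(2−5) = (−5)·1·(−4)·(−3) = −60 ≡ 5, so v_5 = 5^{−1} = 8 (mod 13).
  v = [5, 9, 11, 6, 8].
Step 2: syndromes of r = [0, 5, 3, 4, 2] (all sums mod 13).
  S_0 = Σ v_i r_i = 5·0 + 9·5 + 11·3 + 6·4 + 8·2 = 118 ≡ 1.
  S_1 = Σ v_i α_i r_i = 5·7·0 + 9·1·5 + 11·6·3 + 6·5·4 + 8·2·2 = 395 ≡ 5.
  α_i^2 mod 13 = [10, 1, 10, 12, 4].
  S_2 = Σ v_i α_i^2 r_i = 5·10·0 + 9·1·5 + 11·10·3 + 6·12·4 + 8·4·2 = 727 ≡ 12.
  S = (1, 5, 12) ≠ 0, so r is not a codeword (an error is present).
Step 3: locate the error. For a single error e at position i, S_ℓ = v_i·e·α_i^ℓ, so α_err = S_1/S_0.
  S_0^{−1} = 1^{−1} = 1 (mod 13), so α_err = 5·1 = 5 ≡ 5 = α_4. Error position i = 4.
  Consistency check: S_2/S_1 = 12·8 = 96 ≡ 5 = α_err ✓ (single-error assumption holds).
Step 4: error magnitude e = S_0/v_4 = S_0·∏_{j≠4}(α_4 − α_j) = 1·11 = 11 ≡ 11 (mod 13).
Step 5: correct position 4: c_4 = r_4 − e = 4 − 11 ≡ 6 (mod 13). Hence c = [0, 5, 3, 6, 2].
  Check: interpolating c through the α_i gives m(x) = 8 + 10·x (degree < 2) with m(α_i) = c_i for every i, so c is indeed a codeword.


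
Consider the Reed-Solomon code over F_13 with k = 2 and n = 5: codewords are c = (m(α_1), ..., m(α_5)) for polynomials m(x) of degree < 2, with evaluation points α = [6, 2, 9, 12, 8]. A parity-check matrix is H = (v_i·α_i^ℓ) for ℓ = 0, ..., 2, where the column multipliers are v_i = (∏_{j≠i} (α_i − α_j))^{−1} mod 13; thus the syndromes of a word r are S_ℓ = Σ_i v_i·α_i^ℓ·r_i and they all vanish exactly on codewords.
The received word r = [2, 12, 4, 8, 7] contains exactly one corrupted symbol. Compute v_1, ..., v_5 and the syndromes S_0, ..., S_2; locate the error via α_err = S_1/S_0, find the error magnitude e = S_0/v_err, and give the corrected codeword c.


S = (11, 1, 6), error at position 1, error magnitude e = 2, c = [0, 12, 4, 8, 7].

Step 1: column multipliers v_i = (∏_{j≠i}(α_i − α_j))^{−1} mod 13.
  i = 1 (α = 6): (6−2)(6−9)(6−12)(6−8) = 4·(−3)·(−6)·(−2) = −144 ≡ 12, so v_1 = 12^{−1} = 12 (mod 13).
  i = 2 (α = 2): (2−6)(2−9)(2−12)(2−8) = (−4)·(−7)·(−10)·(−6) = 1680 ≡ 3, so v_2 = 3^{−1} = 9 (mod 13).
  i = 3 (α = 9): (9−6)(9−2)(9−12)(9−8) = 3·7·(−3)·1 = −63 ≡ 2, so v_3 = 2^{−1} = 7 (mod 13).
  i = 4 (α = 12): (12−6)(12−2)(12−9)(12−8) = 6·10·3·4 = 720 ≡ 5, so v_4 = 5^{−1} = 8 (mod 13).
  i = 5 (α = 8): (8−6)(8−2)(8−9)(8−12) = 2·6·(−1)·(−4) = 48 ≡ 9, so v_5 = 9^{−1} = 3 (mod 13).
  v = [12, 9, 7, 8, 3].
Step 2: syndromes of r = [2, 12, 4, 8, 7] (all sums mod 13).
  S_0 = Σ v_i r_i = 12·2 + 9·12 + 7·4 + 8·8 + 3·7 = 245 ≡ 11.
  S_1 = Σ v_i α_i r_i = 12·6·2 + 9·2·12 + 7·9·4 + 8·12·8 + 3·8·7 = 1548 ≡ 1.
  α_i^2 mod 13 = [10, 4, 3, 1, 12].
  S_2 = Σ v_i α_i^2 r_i = 12·10·2 + 9·4·12 + 7·3·4 + 8·1·8 + 3·12·7 = 1072 ≡ 6.
  S = (11, 1, 6) ≠ 0, so r is not a codeword (an error is present).
Step 3: locate the error. For a single error e at position i, S_ℓ = v_i·e·α_i^ℓ, so α_err = S_1/S_0.
  S_0^{−1} = 11^{−1} = 6 (mod 13), so α_err = 1·6 = 6 ≡ 6 = α_1. Error position i = 1.
  Consistency check: S_2/S_1 = 6·1 = 6 ≡ 6 = α_err ✓ (single-error assumption holds).
Step 4: error magnitude e = S_0/v_1 = S_0·∏_{j≠1}(α_1 − α_j) = 11·12 = 132 ≡ 2 (mod 13).
Step 5: correct position 1: c_1 = r_1 − e = 2 − 2 ≡ 0 (mod 13). Hence c = [0, 12, 4, 8, 7].
  Check: interpolating c through the α_i gives m(x) = 5 + 10·x (degree < 2) with m(α_i) = c_i for every i, so c is indeed a codeword.


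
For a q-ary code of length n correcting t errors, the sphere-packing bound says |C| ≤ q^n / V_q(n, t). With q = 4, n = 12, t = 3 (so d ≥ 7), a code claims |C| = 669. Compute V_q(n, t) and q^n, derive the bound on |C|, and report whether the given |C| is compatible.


V_q(n, t) = 6571, q^n = 16777216, Hamming bound = 2553, |C| = 669 ≤ bound (satisfied).

Step 1: Compute V_q(n, t) = Σ_{j=0}^3 C(n, j) (q−1)^j.
  j = 0: C(12,0)·(3)^0 = 1·1 = 1.
  j = 1: C(12,1)·(3)^1 = 12·3 = 36.
  j = 2: C(12,2)·(3)^2 = 66·9 = 594.
  j = 3: C(12,3)·(3)^3 = 220·27 = 5940.
  V_q(n, t) = 1 + 36 + 594 + 5940 = 6571.
Step 2: q^n = 4^12 = 16777216.
Step 3: Hamming bound ⌊q^n / V_q(n,t)⌋ = ⌊16777216/6571⌋ = 2553.
Step 4: Compare |C| = 669 to 2553: satisfied.
The claimed |C| lies below the Hamming bound.


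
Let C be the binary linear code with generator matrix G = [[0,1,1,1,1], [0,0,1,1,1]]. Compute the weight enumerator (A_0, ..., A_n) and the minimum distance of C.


Weight distribution: A_0 = 1, A_1 = 1, A_3 = 1, A_4 = 1. Minimum distance d = 1.

Enumerate all 2^2 = 4 messages m ∈ F_2^2.
For each, compute codeword c = mG in F_2^5, then tally its weight.
  m = 00 → c = 00000, weight = 0.
  m = 10 → c = 01111, weight = 4.
  m = 01 → c = 00111, weight = 3.
  m = 11 → c = 01000, weight = 1.
Tally weights:
  weight 0: 1 codewords.
  weight 1: 1 codewords.
  weight 3: 1 codewords.
  weight 4: 1 codewords.
Minimum distance d = smallest w > 0 with A_w > 0 = 1.
Sanity: Σ A_w = 4 = 2^2 = 4 ✓.


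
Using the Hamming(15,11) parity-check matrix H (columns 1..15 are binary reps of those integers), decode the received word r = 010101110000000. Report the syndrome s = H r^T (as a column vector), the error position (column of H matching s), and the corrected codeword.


s = (1, 1, 1, 1)^T, error position = 15, corrected codeword c = 010101110000001

Compute s = H r^T mod 2 one row at a time:
  s_1 = 1 + 0 + 0 + 0 + 0 + 0 + 0 + 0 = 1 ≡ 1 (mod 2).
  s_2 = 1 + 0 + 1 + 1 + 0 + 0 + 0 + 0 = 3 ≡ 1 (mod 2).
  s_3 = 1 + 0 + 1 + 1 + 0 + 0 + 0 + 0 = 3 ≡ 1 (mod 2).
  s_4 = 0 + 0 + 0 + 1 + 0 + 0 + 0 + 0 = 1 ≡ 1 (mod 2).
s = (1, 1, 1, 1)^T — this equals column 15 of H (binary 1111), so error is at position 15.
Correct: flip bit 15 of r = 010101110000000 to get c = 010101110000001.


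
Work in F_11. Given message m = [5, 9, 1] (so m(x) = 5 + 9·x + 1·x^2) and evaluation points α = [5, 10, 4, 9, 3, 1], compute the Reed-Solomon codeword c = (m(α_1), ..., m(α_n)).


c = [9, 8, 2, 2, 8, 4]

Message polynomial: m(x) = 5 + 9·x + 1·x^2 (mod 11).
For each evaluation point α_i, compute m(α_i) mod 11:
  α_1 = 5: Horner steps 1 → 3 → 9, so m(5) = 9.
  α_2 = 10: Horner steps 1 → 8 → 8, so m(10) = 8.
  α_3 = 4: Horner steps 1 → 2 → 2, so m(4) = 2.
  α_4 = 9: Horner steps 1 → 7 → 2, so m(9) = 2.
  α_5 = 3: Horner steps 1 → 1 → 8, so m(3) = 8.
  α_6 = 1: Horner steps 1 → 10 → 4, so m(1) = 4.
Codeword c = [9, 8, 2, 2, 8, 4] ∈ F_11^6.


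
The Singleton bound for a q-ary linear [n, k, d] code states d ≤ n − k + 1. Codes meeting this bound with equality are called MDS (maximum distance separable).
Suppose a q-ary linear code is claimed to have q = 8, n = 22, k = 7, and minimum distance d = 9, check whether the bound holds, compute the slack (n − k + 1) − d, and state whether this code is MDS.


Singleton RHS = n − k + 1 = 16, slack = 7, bound satisfied, not MDS.

Singleton bound: d ≤ n − k + 1.
Here n = 22, k = 7, so n − k + 1 = 16.
Given d = 9, check d ≤ 16: YES.
Slack = (n − k + 1) − d = 7.
The code is NOT MDS (slack = 7 > 0).
Description: the claimed parameters are [22, 7, 9]_8; such a code would be non-MDS.


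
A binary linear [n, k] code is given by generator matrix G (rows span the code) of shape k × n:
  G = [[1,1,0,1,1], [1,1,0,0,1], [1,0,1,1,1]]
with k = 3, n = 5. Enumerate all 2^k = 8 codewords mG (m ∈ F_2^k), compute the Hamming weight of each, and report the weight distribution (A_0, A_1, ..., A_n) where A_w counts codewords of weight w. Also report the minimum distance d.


Weight distribution: A_0 = 1, A_1 = 1, A_2 = 1, A_3 = 3, A_4 = 2. Minimum distance d = 1.

Enumerate all 2^3 = 8 messages m ∈ F_2^3.
For each, compute codeword c = mG in F_2^5, then tally its weight.
  m = 000 → c = 00000, weight = 0.
  m = 100 → c = 11011, weight = 4.
  m = 010 → c = 11001, weight = 3.
  m = 110 → c = 00010, weight = 1.
  m = 001 → c = 10111, weight = 4.
  m = 101 → c = 01100, weight = 2.
  m = 011 → c = 01110, weight = 3.
  m = 111 → c = 10101, weight = 3.
Tally weights:
  weight 0: 1 codewords.
  weight 1: 1 codewords.
  weight 2: 1 codewords.
  weight 3: 3 codewords.
  weight 4: 2 codewords.
Minimum distance d = smallest w > 0 with A_w > 0 = 1.
Sanity: Σ A_w = 8 = 2^3 = 8 ✓.


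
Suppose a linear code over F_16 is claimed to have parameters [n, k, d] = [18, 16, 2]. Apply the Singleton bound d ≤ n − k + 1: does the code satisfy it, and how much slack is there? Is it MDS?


Singleton RHS = n − k + 1 = 3, slack = 1, bound satisfied, not MDS.

Singleton bound: d ≤ n − k + 1.
Here n = 18, k = 16, so n − k + 1 = 3.
Given d = 2, check d ≤ 3: YES.
Slack = (n − k + 1) − d = 1.
The code is NOT MDS (slack = 1 > 0).
Description: the claimed parameters are [18, 16, 2]_16; such a code would be non-MDS.


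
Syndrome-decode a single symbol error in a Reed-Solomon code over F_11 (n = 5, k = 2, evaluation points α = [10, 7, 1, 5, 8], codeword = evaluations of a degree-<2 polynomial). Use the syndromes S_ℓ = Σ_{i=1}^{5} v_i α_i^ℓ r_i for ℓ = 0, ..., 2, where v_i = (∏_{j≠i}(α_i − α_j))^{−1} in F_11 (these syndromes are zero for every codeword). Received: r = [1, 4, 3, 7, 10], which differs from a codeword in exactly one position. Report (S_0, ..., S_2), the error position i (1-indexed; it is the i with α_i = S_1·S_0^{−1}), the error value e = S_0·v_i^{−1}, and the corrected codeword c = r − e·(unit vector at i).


S = (2, 3, 10), error at position 2, error magnitude e = 6, c = [1, 9, 3, 7, 10].

Step 1: column multipliers v_i = (∏_{j≠i}(α_i − α_j))^{−1} mod 11.
  i = 1 (α = 10): (10−7)(10−1)(10−5)(10−8) = 3·9·5·2 = 270 ≡ 6, so v_1 = 6^{−1} = 2 (mod 11).
  i = 2 (α = 7): (7−10)(7−1)(7−5)(7−8) = (−3)·6·2·(−1) = 36 ≡ 3, so v_2 = 3^{−1} = 4 (mod 11).
  i = 3 (α = 1): (1−10)(1−7)(1−5)(1−8) = (−9)·(−6)·(−4)·(−7) = 1512 ≡ 5, so v_3 = 5^{−1} = 9 (mod 11).
  i = 4 (α = 5): (5−10)(5−7)(5−1)(5−8) = (−5)·(−2)·4·(−3) = −120 ≡ 1, so v_4 = 1^{−1} = 1 (mod 11).
  i = 5 (α = 8): (8−10)(8−7)(8−1)(8−5) = (−2)·1·7·3 = −42 ≡ 2, so v_5 = 2^{−1} = 6 (mod 11).
  v = [2, 4, 9, 1, 6].
Step 2: syndromes of r = [1, 4, 3, 7, 10] (all sums mod 11).
  S_0 = Σ v_i r_i = 2·1 + 4·4 + 9·3 + 1·7 + 6·10 = 112 ≡ 2.
  S_1 = Σ v_i α_i r_i = 2·10·1 + 4·7·4 + 9·1·3 + 1·5·7 + 6·8·10 = 674 ≡ 3.
  α_i^2 mod 11 = [1, 5, 1, 3, 9].
  S_2 = Σ v_i α_i^2 r_i = 2·1·1 + 4·5·4 + 9·1·3 + 1·3·7 + 6·9·10 = 670 ≡ 10.
  S = (2, 3, 10) ≠ 0, so r is not a codeword (an error is present).
Step 3: locate the error. For a single error e at position i, S_ℓ = v_i·e·α_i^ℓ, so α_err = S_1/S_0.
  S_0^{−1} = 2^{−1} = 6 (mod 11), so α_err = 3·6 = 18 ≡ 7 = α_2. Error position i = 2.
  Consistency check: S_2/S_1 = 10·4 = 40 ≡ 7 = α_err ✓ (single-error assumption holds).
Step 4: error magnitude e = S_0/v_2 = S_0·∏_{j≠2}(α_2 − α_j) = 2·3 = 6 ≡ 6 (mod 11).
Step 5: correct position 2: c_2 = r_2 − e = 4 − 6 ≡ 9 (mod 11). Hence c = [1, 9, 3, 7, 10].
  Check: interpolating c through the α_i gives m(x) = 2 + 1·x (degree < 2) with m(α_i) = c_i for every i, so c is indeed a codeword.


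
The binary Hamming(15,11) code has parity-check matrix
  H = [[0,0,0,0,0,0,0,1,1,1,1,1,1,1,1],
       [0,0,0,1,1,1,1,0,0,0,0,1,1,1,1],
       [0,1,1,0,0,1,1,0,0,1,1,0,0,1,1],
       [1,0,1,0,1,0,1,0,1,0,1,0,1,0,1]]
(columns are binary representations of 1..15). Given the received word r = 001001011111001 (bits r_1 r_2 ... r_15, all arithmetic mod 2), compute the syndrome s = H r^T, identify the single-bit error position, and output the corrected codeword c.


s = (0, 1, 1, 0)^T, error position = 6, corrected codeword c = 001000011111001

Compute s = H r^T mod 2 one row at a time:
  s_1 = 1 + 1 + 1 + 1 + 1 + 0 + 0 + 1 = 6 ≡ 0 (mod 2).
  s_2 = 0 + 0 + 1 + 0 + 1 + 0 + 0 + 1 = 3 ≡ 1 (mod 2).
  s_3 = 0 + 1 + 1 + 0 + 1 + 1 + 0 + 1 = 5 ≡ 1 (mod 2).
  s_4 = 0 + 1 + 0 + 0 + 1 + 1 + 0 + 1 = 4 ≡ 0 (mod 2).
s = (0, 1, 1, 0)^T — this equals column 6 of H (binary 0110), so error is at position 6.
Correct: flip bit 6 of r = 001001011111001 to get c = 001000011111001.


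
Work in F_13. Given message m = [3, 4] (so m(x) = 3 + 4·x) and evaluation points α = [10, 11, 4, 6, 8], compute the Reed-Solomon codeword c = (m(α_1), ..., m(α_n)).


c = [4, 8, 6, 1, 9]

Message polynomial: m(x) = 3 + 4·x (mod 13).
For each evaluation point α_i, compute m(α_i) mod 13:
  α_1 = 10: Horner steps 4 → 4, so m(10) = 4.
  α_2 = 11: Horner steps 4 → 8, so m(11) = 8.
  α_3 = 4: Horner steps 4 → 6, so m(4) = 6.
  α_4 = 6: Horner steps 4 → 1, so m(6) = 1.
  α_5 = 8: Horner steps 4 → 9, so m(8) = 9.
Codeword c = [4, 8, 6, 1, 9] ∈ F_13^5.


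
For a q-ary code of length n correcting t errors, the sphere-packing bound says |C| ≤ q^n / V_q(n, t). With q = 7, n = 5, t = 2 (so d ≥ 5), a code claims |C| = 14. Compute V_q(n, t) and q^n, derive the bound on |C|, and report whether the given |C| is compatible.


V_q(n, t) = 391, q^n = 16807, Hamming bound = 42, |C| = 14 ≤ bound (satisfied).

Step 1: Compute V_q(n, t) = Σ_{j=0}^2 C(n, j) (q−1)^j.
  j = 0: C(5,0)·(6)^0 = 1·1 = 1.
  j = 1: C(5,1)·(6)^1 = 5·6 = 30.
  j = 2: C(5,2)·(6)^2 = 10·36 = 360.
  V_q(n, t) = 1 + 30 + 360 = 391.
Step 2: q^n = 7^5 = 16807.
Step 3: Hamming bound ⌊q^n / V_q(n,t)⌋ = ⌊16807/391⌋ = 42.
Step 4: Compare |C| = 14 to 42: satisfied.
The claimed |C| lies below the Hamming bound.


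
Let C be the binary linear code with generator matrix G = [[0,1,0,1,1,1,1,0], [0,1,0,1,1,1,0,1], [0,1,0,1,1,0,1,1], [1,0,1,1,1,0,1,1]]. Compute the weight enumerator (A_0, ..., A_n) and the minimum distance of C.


Weight distribution: A_0 = 1, A_2 = 3, A_3 = 2, A_4 = 1, A_5 = 6, A_6 = 3. Minimum distance d = 2.

Enumerate all 2^4 = 16 messages m ∈ F_2^4.
For each, compute codeword c = mG in F_2^8, then tally its weight.
  m = 0000 → c = 00000000, weight = 0.
  m = 1000 → c = 01011110, weight = 5.
  m = 0100 → c = 01011101, weight = 5.
  m = 1100 → c = 00000011, weight = 2.
  m = 0010 → c = 01011011, weight = 5.
  m = 1010 → c = 00000101, weight = 2.
  m = 0110 → c = 00000110, weight = 2.
  m = 1110 → c = 01011000, weight = 3.
  m = 0001 → c = 10111011, weight = 6.
  m = 1001 → c = 11100101, weight = 5.
  m = 0101 → c = 11100110, weight = 5.
  m = 1101 → c = 10111000, weight = 4.
  m = 0011 → c = 11100000, weight = 3.
  m = 1011 → c = 10111110, weight = 6.
  m = 0111 → c = 10111101, weight = 6.
  m = 1111 → c = 11100011, weight = 5.
Tally weights:
  weight 0: 1 codewords.
  weight 2: 3 codewords.
  weight 3: 2 codewords.
  weight 4: 1 codewords.
  weight 5: 6 codewords.
  weight 6: 3 codewords.
Minimum distance d = smallest w > 0 with A_w > 0 = 2.
Sanity: Σ A_w = 16 = 2^4 = 16 ✓.


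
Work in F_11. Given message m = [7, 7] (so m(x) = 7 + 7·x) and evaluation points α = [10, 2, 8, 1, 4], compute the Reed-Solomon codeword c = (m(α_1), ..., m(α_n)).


c = [0, 10, 8, 3, 2]

Message polynomial: m(x) = 7 + 7·x (mod 11).
For each evaluation point α_i, compute m(α_i) mod 11:
  α_1 = 10: Horner steps 7 → 0, so m(10) = 0.
  α_2 = 2: Horner steps 7 → 10, so m(2) = 10.
  α_3 = 8: Horner steps 7 → 8, so m(8) = 8.
  α_4 = 1: Horner steps 7 → 3, so m(1) = 3.
  α_5 = 4: Horner steps 7 → 2, so m(4) = 2.
Codeword c = [0, 10, 8, 3, 2] ∈ F_11^5.


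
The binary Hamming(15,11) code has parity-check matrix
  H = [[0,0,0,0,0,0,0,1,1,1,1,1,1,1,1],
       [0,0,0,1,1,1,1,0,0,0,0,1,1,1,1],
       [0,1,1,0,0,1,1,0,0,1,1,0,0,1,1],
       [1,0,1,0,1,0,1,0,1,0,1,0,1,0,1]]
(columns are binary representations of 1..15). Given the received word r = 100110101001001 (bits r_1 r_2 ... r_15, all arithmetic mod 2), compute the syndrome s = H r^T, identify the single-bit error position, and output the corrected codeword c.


s = (1, 1, 0, 1)^T, error position = 13, corrected codeword c = 100110101001101

Compute s = H r^T mod 2 one row at a time:
  s_1 = 0 + 1 + 0 + 0 + 1 + 0 + 0 + 1 = 3 ≡ 1 (mod 2).
  s_2 = 1 + 1 + 0 + 1 + 1 + 0 + 0 + 1 = 5 ≡ 1 (mod 2).
  s_3 = 0 + 0 + 0 + 1 + 0 + 0 + 0 + 1 = 2 ≡ 0 (mod 2).
  s_4 = 1 + 0 + 1 + 1 + 1 + 0 + 0 + 1 = 5 ≡ 1 (mod 2).
s = (1, 1, 0, 1)^T — this equals column 13 of H (binary 1101), so error is at position 13.
Correct: flip bit 13 of r = 100110101001001 to get c = 100110101001101.


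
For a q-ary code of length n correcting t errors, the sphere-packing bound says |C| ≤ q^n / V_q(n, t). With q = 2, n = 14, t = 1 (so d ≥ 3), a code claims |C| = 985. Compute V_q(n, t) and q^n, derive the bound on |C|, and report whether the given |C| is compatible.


V_q(n, t) = 15, q^n = 16384, Hamming bound = 1092, |C| = 985 ≤ bound (satisfied).

Step 1: Compute V_q(n, t) = Σ_{j=0}^1 C(n, j) (q−1)^j.
  j = 0: C(14,0)·(1)^0 = 1·1 = 1.
  j = 1: C(14,1)·(1)^1 = 14·1 = 14.
  V_q(n, t) = 1 + 14 = 15.
Step 2: q^n = 2^14 = 16384.
Step 3: Hamming bound ⌊q^n / V_q(n,t)⌋ = ⌊16384/15⌋ = 1092.
Step 4: Compare |C| = 985 to 1092: satisfied.
The claimed |C| lies below the Hamming bound.


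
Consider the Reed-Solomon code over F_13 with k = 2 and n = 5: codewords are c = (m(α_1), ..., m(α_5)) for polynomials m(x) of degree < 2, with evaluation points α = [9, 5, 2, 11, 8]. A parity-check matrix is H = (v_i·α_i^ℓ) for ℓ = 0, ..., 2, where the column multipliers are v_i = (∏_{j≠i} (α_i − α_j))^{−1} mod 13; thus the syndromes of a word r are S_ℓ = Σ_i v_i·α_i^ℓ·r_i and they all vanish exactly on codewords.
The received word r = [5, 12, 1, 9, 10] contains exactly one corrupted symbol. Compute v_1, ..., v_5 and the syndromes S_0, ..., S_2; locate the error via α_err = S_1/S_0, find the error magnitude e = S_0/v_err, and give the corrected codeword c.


S = (12, 2, 9), error at position 4, error magnitude e = 1, c = [5, 12, 1, 8, 10].

Step 1: column multipliers v_i = (∏_{j≠i}(α_i − α_j))^{−1} mod 13.
  i = 1 (α = 9): (9−5)(9−2)(9−11)(9−8) = 4·7·(−2)·1 = −56 ≡ 9, so v_1 = 9^{−1} = 3 (mod 13).
  i = 2 (α = 5): (5−9)(5−2)(5−11)(5−8) = (−4)·3·(−6)·(−3) = −216 ≡ 5, so v_2 = 5^{−1} = 8 (mod 13).
  i = 3 (α = 2): (2−9)(2−5)(2−11)(2−8) = (−7)·(−3)·(−9)·(−6) = 1134 ≡ 3, so v_3 = 3^{−1} = 9 (mod 13).
  i = 4 (α = 11): (11−9)(11−5)(11−2)(11−8) = 2·6·9·3 = 324 ≡ 12, so v_4 = 12^{−1} = 12 (mod 13).
  i = 5 (α = 8): (8−9)(8−5)(8−2)(8−11) = (−1)·3·6·(−3) = 54 ≡ 2, so v_5 = 2^{−1} = 7 (mod 13).
  v = [3, 8, 9, 12, 7].
Step 2: syndromes of r = [5, 12, 1, 9, 10] (all sums mod 13).
  S_0 = Σ v_i r_i = 3·5 + 8·12 + 9·1 + 12·9 + 7·10 = 298 ≡ 12.
  S_1 = Σ v_i α_i r_i = 3·9·5 + 8·5·12 + 9·2·1 + 12·11·9 + 7·8·10 = 2381 ≡ 2.
  α_i^2 mod 13 = [3, 12, 4, 4, 12].
  S_2 = Σ v_i α_i^2 r_i = 3·3·5 + 8·12·12 + 9·4·1 + 12·4·9 + 7·12·10 = 2505 ≡ 9.
  S = (12, 2, 9) ≠ 0, so r is not a codeword (an error is present).
Step 3: locate the error. For a single error e at position i, S_ℓ = v_i·e·α_i^ℓ, so α_err = S_1/S_0.
  S_0^{−1} = 12^{−1} = 12 (mod 13), so α_err = 2·12 = 24 ≡ 11 = α_4. Error position i = 4.
  Consistency check: S_2/S_1 = 9·7 = 63 ≡ 11 = α_err ✓ (single-error assumption holds).
Step 4: error magnitude e = S_0/v_4 = S_0·∏_{j≠4}(α_4 − α_j) = 12·12 = 144 ≡ 1 (mod 13).
Step 5: correct position 4: c_4 = r_4 − e = 9 − 1 ≡ 8 (mod 13). Hence c = [5, 12, 1, 8, 10].
  Check: interpolating c through the α_i gives m(x) = 11 + 8·x (degree < 2) with m(α_i) = c_i for every i, so c is indeed a codeword.


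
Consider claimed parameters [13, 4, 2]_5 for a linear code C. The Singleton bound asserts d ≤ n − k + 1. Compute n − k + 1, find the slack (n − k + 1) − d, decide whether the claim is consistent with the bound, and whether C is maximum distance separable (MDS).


Singleton RHS = n − k + 1 = 10, slack = 8, bound satisfied, not MDS.

Singleton bound: d ≤ n − k + 1.
Here n = 13, k = 4, so n − k + 1 = 10.
Given d = 2, check d ≤ 10: YES.
Slack = (n − k + 1) − d = 8.
The code is NOT MDS (slack = 8 > 0).
Description: the claimed parameters are [13, 4, 2]_5; such a code would be non-MDS.


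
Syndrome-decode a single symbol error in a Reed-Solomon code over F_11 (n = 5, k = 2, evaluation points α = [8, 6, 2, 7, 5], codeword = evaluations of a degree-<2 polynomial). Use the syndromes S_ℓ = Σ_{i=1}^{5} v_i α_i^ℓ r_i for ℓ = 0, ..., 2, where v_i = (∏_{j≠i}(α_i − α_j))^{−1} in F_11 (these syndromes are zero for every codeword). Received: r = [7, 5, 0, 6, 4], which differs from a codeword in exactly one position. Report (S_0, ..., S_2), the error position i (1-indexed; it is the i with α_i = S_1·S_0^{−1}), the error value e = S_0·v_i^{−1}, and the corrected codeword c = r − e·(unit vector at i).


S = (4, 8, 5), error at position 3, error magnitude e = 10, c = [7, 5, 1, 6, 4].

Step 1: column multipliers v_i = (∏_{j≠i}(α_i − α_j))^{−1} mod 11.
  i = 1 (α = 8): (8−6)(8−2)(8−7)(8−5) = 2·6·1·3 = 36 ≡ 3, so v_1 = 3^{−1} = 4 (mod 11).
  i = 2 (α = 6): (6−8)(6−2)(6−7)(6−5) = (−2)·4·(−1)·1 = 8 ≡ 8, so v_2 = 8^{−1} = 7 (mod 11).
  i = 3 (α = 2): (2−8)(2−6)(2−7)(2−5) = (−6)·(−4)·(−5)·(−3) = 360 ≡ 8, so v_3 = 8^{−1} = 7 (mod 11).
  i = 4 (α = 7): (7−8)(7−6)(7−2)(7−5) = (−1)·1·5·2 = −10 ≡ 1, so v_4 = 1^{−1} = 1 (mod 11).
  i = 5 (α = 5): (5−8)(5−6)(5−2)(5−7) = (−3)·(−1)·3·(−2) = −18 ≡ 4, so v_5 = 4^{−1} = 3 (mod 11).
  v = [4, 7, 7, 1, 3].
Step 2: syndromes of r = [7, 5, 0, 6, 4] (all sums mod 11).
  S_0 = Σ v_i r_i = 4·7 + 7·5 + 7·0 + 1·6 + 3·4 = 81 ≡ 4.
  S_1 = Σ v_i α_i r_i = 4·8·7 + 7·6·5 + 7·2·0 + 1·7·6 + 3·5·4 = 536 ≡ 8.
  α_i^2 mod 11 = [9, 3, 4, 5, 3].
  S_2 = Σ v_i α_i^2 r_i = 4·9·7 + 7·3·5 + 7·4·0 + 1·5·6 + 3·3·4 = 423 ≡ 5.
  S = (4, 8, 5) ≠ 0, so r is not a codeword (an error is present).
Step 3: locate the error. For a single error e at position i, S_ℓ = v_i·e·α_i^ℓ, so α_err = S_1/S_0.
  S_0^{−1} = 4^{−1} = 3 (mod 11), so α_err = 8·3 = 24 ≡ 2 = α_3. Error position i = 3.
  Consistency check: S_2/S_1 = 5·7 = 35 ≡ 2 = α_err ✓ (single-error assumption holds).
Step 4: error magnitude e = S_0/v_3 = S_0·∏_{j≠3}(α_3 − α_j) = 4·8 = 32 ≡ 10 (mod 11).
Step 5: correct position 3: c_3 = r_3 − e = 0 − 10 ≡ 1 (mod 11). Hence c = [7, 5, 1, 6, 4].
  Check: interpolating c through the α_i gives m(x) = 10 + 1·x (degree < 2) with m(α_i) = c_i for every i, so c is indeed a codeword.


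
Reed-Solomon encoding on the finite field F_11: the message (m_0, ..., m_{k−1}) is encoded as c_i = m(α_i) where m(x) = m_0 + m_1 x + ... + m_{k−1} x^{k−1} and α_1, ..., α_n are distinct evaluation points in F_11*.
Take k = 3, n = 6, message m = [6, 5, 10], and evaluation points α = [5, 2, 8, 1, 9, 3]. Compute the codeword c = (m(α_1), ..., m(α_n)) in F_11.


c = [6, 1, 4, 10, 3, 1]

Message polynomial: m(x) = 6 + 5·x + 10·x^2 (mod 11).
For each evaluation point α_i, compute m(α_i) mod 11:
  α_1 = 5: Horner steps 10 → 0 → 6, so m(5) = 6.
  α_2 = 2: Horner steps 10 → 3 → 1, so m(2) = 1.
  α_3 = 8: Horner steps 10 → 8 → 4, so m(8) = 4.
  α_4 = 1: Horner steps 10 → 4 → 10, so m(1) = 10.
  α_5 = 9: Horner steps 10 → 7 → 3, so m(9) = 3.
  α_6 = 3: Horner steps 10 → 2 → 1, so m(3) = 1.
Codeword c = [6, 1, 4, 10, 3, 1] ∈ F_11^6.


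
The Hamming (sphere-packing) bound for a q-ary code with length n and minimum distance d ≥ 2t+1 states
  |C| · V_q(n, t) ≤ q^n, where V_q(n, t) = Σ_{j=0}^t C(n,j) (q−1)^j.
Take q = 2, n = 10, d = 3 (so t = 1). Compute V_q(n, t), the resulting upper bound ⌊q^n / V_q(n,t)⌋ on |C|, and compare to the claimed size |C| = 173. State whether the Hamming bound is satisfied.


V_q(n, t) = 11, q^n = 1024, Hamming bound = 93, |C| = 173 > bound (violated).

Step 1: Compute V_q(n, t) = Σ_{j=0}^1 C(n, j) (q−1)^j.
  j = 0: C(10,0)·(1)^0 = 1·1 = 1.
  j = 1: C(10,1)·(1)^1 = 10·1 = 10.
  V_q(n, t) = 1 + 10 = 11.
Step 2: q^n = 2^10 = 1024.
Step 3: Hamming bound ⌊q^n / V_q(n,t)⌋ = ⌊1024/11⌋ = 93.
Step 4: Compare |C| = 173 to 93: violated.
The claimed |C| lies above the Hamming bound, so no 2-ary code of length 10 with d ≥ 3 can have 173 codewords.


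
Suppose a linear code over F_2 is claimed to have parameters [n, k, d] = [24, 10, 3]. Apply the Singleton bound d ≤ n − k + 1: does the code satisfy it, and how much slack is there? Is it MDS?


Singleton RHS = n − k + 1 = 15, slack = 12, bound satisfied, not MDS.

Singleton bound: d ≤ n − k + 1.
Here n = 24, k = 10, so n − k + 1 = 15.
Given d = 3, check d ≤ 15: YES.
Slack = (n − k + 1) − d = 12.
The code is NOT MDS (slack = 12 > 0).
Description: the claimed parameters are [24, 10, 3]_2; such a code would be non-MDS.


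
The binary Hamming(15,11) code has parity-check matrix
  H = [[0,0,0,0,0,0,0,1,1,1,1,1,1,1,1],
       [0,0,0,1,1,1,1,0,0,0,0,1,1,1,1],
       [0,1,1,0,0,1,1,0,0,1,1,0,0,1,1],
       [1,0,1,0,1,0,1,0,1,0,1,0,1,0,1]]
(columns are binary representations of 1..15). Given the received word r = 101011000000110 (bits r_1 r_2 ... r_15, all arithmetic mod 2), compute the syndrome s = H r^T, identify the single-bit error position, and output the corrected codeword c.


s = (0, 0, 1, 0)^T, error position = 2, corrected codeword c = 111011000000110

Compute s = H r^T mod 2 one row at a time:
  s_1 = 0 + 0 + 0 + 0 + 0 + 1 + 1 + 0 = 2 ≡ 0 (mod 2).
  s_2 = 0 + 1 + 1 + 0 + 0 + 1 + 1 + 0 = 4 ≡ 0 (mod 2).
  s_3 = 0 + 1 + 1 + 0 + 0 + 0 + 1 + 0 = 3 ≡ 1 (mod 2).
  s_4 = 1 + 1 + 1 + 0 + 0 + 0 + 1 + 0 = 4 ≡ 0 (mod 2).
s = (0, 0, 1, 0)^T — this equals column 2 of H (binary 0010), so error is at position 2.
Correct: flip bit 2 of r = 101011000000110 to get c = 111011000000110.


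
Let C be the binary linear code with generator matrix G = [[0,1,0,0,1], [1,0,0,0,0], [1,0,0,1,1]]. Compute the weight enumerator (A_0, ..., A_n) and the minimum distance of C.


Weight distribution: A_0 = 1, A_1 = 1, A_2 = 3, A_3 = 3. Minimum distance d = 1.

Enumerate all 2^3 = 8 messages m ∈ F_2^3.
For each, compute codeword c = mG in F_2^5, then tally its weight.
  m = 000 → c = 00000, weight = 0.
  m = 100 → c = 01001, weight = 2.
  m = 010 → c = 10000, weight = 1.
  m = 110 → c = 11001, weight = 3.
  m = 001 → c = 10011, weight = 3.
  m = 101 → c = 11010, weight = 3.
  m = 011 → c = 00011, weight = 2.
  m = 111 → c = 01010, weight = 2.
Tally weights:
  weight 0: 1 codewords.
  weight 1: 1 codewords.
  weight 2: 3 codewords.
  weight 3: 3 codewords.
Minimum distance d = smallest w > 0 with A_w > 0 = 1.
Sanity: Σ A_w = 8 = 2^3 = 8 ✓.


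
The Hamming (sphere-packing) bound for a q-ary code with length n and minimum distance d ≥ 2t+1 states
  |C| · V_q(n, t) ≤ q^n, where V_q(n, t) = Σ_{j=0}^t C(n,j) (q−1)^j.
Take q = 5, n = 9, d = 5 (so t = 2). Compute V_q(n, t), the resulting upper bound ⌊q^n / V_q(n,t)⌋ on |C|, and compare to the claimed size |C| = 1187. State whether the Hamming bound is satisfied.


V_q(n, t) = 613, q^n = 1953125, Hamming bound = 3186, |C| = 1187 ≤ bound (satisfied).

Step 1: Compute V_q(n, t) = Σ_{j=0}^2 C(n, j) (q−1)^j.
  j = 0: C(9,0)·(4)^0 = 1·1 = 1.
  j = 1: C(9,1)·(4)^1 = 9·4 = 36.
  j = 2: C(9,2)·(4)^2 = 36·16 = 576.
  V_q(n, t) = 1 + 36 + 576 = 613.
Step 2: q^n = 5^9 = 1953125.
Step 3: Hamming bound ⌊q^n / V_q(n,t)⌋ = ⌊1953125/613⌋ = 3186.
Step 4: Compare |C| = 1187 to 3186: satisfied.
The claimed |C| lies below the Hamming bound.


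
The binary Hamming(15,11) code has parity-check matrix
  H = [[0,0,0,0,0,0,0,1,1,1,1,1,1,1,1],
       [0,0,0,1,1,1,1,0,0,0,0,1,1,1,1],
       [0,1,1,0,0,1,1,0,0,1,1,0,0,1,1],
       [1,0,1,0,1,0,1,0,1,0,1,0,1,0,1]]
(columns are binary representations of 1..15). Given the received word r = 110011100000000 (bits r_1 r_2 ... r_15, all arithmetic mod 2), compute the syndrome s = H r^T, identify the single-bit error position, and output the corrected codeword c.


s = (0, 1, 1, 1)^T, error position = 7, corrected codeword c = 110011000000000

Compute s = H r^T mod 2 one row at a time:
  s_1 = 0 + 0 + 0 + 0 + 0 + 0 + 0 + 0 = 0 ≡ 0 (mod 2).
  s_2 = 0 + 1 + 1 + 1 + 0 + 0 + 0 + 0 = 3 ≡ 1 (mod 2).
  s_3 = 1 + 0 + 1 + 1 + 0 + 0 + 0 + 0 = 3 ≡ 1 (mod 2).
  s_4 = 1 + 0 + 1 + 1 + 0 + 0 + 0 + 0 = 3 ≡ 1 (mod 2).
s = (0, 1, 1, 1)^T — this equals column 7 of H (binary 0111), so error is at position 7.
Correct: flip bit 7 of r = 110011100000000 to get c = 110011000000000.


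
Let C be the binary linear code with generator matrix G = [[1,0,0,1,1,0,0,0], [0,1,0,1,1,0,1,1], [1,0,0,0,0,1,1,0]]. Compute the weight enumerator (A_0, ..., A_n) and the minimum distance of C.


Weight distribution: A_0 = 1, A_3 = 3, A_4 = 2, A_5 = 1, A_6 = 1. Minimum distance d = 3.

Enumerate all 2^3 = 8 messages m ∈ F_2^3.
For each, compute codeword c = mG in F_2^8, then tally its weight.
  m = 000 → c = 00000000, weight = 0.
  m = 100 → c = 10011000, weight = 3.
  m = 010 → c = 01011011, weight = 5.
  m = 110 → c = 11000011, weight = 4.
  m = 001 → c = 10000110, weight = 3.
  m = 101 → c = 00011110, weight = 4.
  m = 011 → c = 11011101, weight = 6.
  m = 111 → c = 01000101, weight = 3.
Tally weights:
  weight 0: 1 codewords.
  weight 3: 3 codewords.
  weight 4: 2 codewords.
  weight 5: 1 codewords.
  weight 6: 1 codewords.
Minimum distance d = smallest w > 0 with A_w > 0 = 3.
Sanity: Σ A_w = 8 = 2^3 = 8 ✓.


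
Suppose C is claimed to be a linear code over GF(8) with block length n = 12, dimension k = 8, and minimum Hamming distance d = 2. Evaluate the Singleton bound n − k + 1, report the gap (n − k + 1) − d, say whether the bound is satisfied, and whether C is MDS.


Singleton RHS = n − k + 1 = 5, slack = 3, bound satisfied, not MDS.

Singleton bound: d ≤ n − k + 1.
Here n = 12, k = 8, so n − k + 1 = 5.
Given d = 2, check d ≤ 5: YES.
Slack = (n − k + 1) − d = 3.
The code is NOT MDS (slack = 3 > 0).
Description: the claimed parameters are [12, 8, 2]_8; such a code would be non-MDS.


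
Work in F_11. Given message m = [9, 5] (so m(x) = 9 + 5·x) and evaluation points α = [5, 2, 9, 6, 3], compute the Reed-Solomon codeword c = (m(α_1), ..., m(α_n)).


c = [1, 8, 10, 6, 2]

Message polynomial: m(x) = 9 + 5·x (mod 11).
For each evaluation point α_i, compute m(α_i) mod 11:
  α_1 = 5: Horner steps 5 → 1, so m(5) = 1.
  α_2 = 2: Horner steps 5 → 8, so m(2) = 8.
  α_3 = 9: Horner steps 5 → 10, so m(9) = 10.
  α_4 = 6: Horner steps 5 → 6, so m(6) = 6.
  α_5 = 3: Horner steps 5 → 2, so m(3) = 2.
Codeword c = [1, 8, 10, 6, 2] ∈ F_11^5.


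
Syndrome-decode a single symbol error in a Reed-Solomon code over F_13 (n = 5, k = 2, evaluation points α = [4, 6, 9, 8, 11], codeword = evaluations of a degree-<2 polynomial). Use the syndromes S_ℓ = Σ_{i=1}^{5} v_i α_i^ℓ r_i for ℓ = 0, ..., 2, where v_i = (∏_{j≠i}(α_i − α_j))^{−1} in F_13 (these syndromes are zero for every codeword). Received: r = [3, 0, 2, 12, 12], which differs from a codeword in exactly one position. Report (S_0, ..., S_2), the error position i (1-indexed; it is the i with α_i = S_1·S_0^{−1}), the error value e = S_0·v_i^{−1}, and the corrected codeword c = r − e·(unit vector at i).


S = (12, 5, 1), error at position 4, error magnitude e = 2, c = [3, 0, 2, 10, 12].

Step 1: column multipliers v_i = (∏_{j≠i}(α_i − α_j))^{−1} mod 13.
  i = 1 (α = 4): (4−6)(4−9)(4−8)(4−11) = (−2)·(−5)·(−4)·(−7) = 280 ≡ 7, so v_1 = 7^{−1} = 2 (mod 13).
  i = 2 (α = 6): (6−4)(6−9)(6−8)(6−11) = 2·(−3)·(−2)·(−5) = −60 ≡ 5, so v_2 = 5^{−1} = 8 (mod 13).
  i = 3 (α = 9): (9−4)(9−6)(9−8)(9−11) = 5·3·1·(−2) = −30 ≡ 9, so v_3 = 9^{−1} = 3 (mod 13).
  i = 4 (α = 8): (8−4)(8−6)(8−9)(8−11) = 4·2·(−1)·(−3) = 24 ≡ 11, so v_4 = 11^{−1} = 6 (mod 13).
  i = 5 (α = 11): (11−4)(11−6)(11−9)(11−8) = 7·5·2·3 = 210 ≡ 2, so v_5 = 2^{−1} = 7 (mod 13).
  v = [2, 8, 3, 6, 7].
Step 2: syndromes of r = [3, 0, 2, 12, 12] (all sums mod 13).
  S_0 = Σ v_i r_i = 2·3 + 8·0 + 3·2 + 6·12 + 7·12 = 168 ≡ 12.
  S_1 = Σ v_i α_i r_i = 2·4·3 + 8·6·0 + 3·9·2 + 6·8·12 + 7·11·12 = 1578 ≡ 5.
  α_i^2 mod 13 = [3, 10, 3, 12, 4].
  S_2 = Σ v_i α_i^2 r_i = 2·3·3 + 8·10·0 + 3·3·2 + 6·12·12 + 7·4·12 = 1236 ≡ 1.
  S = (12, 5, 1) ≠ 0, so r is not a codeword (an error is present).
Step 3: locate the error. For a single error e at position i, S_ℓ = v_i·e·α_i^ℓ, so α_err = S_1/S_0.
  S_0^{−1} = 12^{−1} = 12 (mod 13), so α_err = 5·12 = 60 ≡ 8 = α_4. Error position i = 4.
  Consistency check: S_2/S_1 = 1·8 = 8 ≡ 8 = α_err ✓ (single-error assumption holds).
Step 4: error magnitude e = S_0/v_4 = S_0·∏_{j≠4}(α_4 − α_j) = 12·11 = 132 ≡ 2 (mod 13).
Step 5: correct position 4: c_4 = r_4 − e = 12 − 2 ≡ 10 (mod 13). Hence c = [3, 0, 2, 10, 12].
  Check: interpolating c through the α_i gives m(x) = 9 + 5·x (degree < 2) with m(α_i) = c_i for every i, so c is indeed a codeword.
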